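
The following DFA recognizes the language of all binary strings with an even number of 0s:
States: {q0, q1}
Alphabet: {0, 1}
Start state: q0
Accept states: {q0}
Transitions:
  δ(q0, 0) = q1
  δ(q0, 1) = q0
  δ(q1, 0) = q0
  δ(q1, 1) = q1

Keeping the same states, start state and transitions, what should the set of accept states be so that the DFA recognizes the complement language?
The DFA is complete (every state has a transition on every symbol), so the complement
is recognized by the same DFA with accepting and non-accepting states swapped.
Original accept states: {q0}
Complement accept states = All states - Original accept states
= {q0, q1} - {q0}
= {q1}
Complement language: strings with an ODD number of 0s

Final answer: {q1}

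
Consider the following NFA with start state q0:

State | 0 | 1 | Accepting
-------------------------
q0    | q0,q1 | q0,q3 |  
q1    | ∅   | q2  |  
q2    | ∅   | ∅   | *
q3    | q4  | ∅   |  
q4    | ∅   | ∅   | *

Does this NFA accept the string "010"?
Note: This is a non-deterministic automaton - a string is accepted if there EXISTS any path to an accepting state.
Track the set of states the NFA could be in: start {q0}
Read '0': {q0} → {q0, q1}
Read '1': {q0, q1} → {q0, q2, q3}
Read '0': {q0, q2, q3} → {q0, q1, q4}
Final set {q0, q1, q4} contains accepting state(s) {q4} → accepted.

Final answer: Yes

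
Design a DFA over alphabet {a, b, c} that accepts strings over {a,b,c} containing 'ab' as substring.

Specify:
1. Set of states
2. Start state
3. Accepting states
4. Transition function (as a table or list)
One valid DFA (any DFA recognizing the same language is acceptable):
States: {q0, q1, q2}
Start: q0
Accepting: {q2}
Transitions (accepting states marked with *):
State | a | b | c | Accepting
-----------------------------
q0    | q1 | q0 | q0 |  
q1    | q1 | q2 | q0 |  
q2    | q2 | q2 | q2 | *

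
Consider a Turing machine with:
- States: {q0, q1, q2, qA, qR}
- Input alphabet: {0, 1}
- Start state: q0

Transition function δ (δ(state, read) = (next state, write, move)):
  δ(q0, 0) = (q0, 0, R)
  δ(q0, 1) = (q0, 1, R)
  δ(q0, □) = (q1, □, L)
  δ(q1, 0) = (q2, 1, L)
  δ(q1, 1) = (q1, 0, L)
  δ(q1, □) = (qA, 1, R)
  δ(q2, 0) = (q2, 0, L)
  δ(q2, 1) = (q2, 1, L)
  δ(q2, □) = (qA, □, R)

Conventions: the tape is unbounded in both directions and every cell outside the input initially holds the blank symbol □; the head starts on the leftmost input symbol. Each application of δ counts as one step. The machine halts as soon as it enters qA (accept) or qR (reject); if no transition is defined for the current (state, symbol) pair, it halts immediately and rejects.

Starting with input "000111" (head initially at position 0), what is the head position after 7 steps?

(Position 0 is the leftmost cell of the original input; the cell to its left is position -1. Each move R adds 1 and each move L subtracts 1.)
Step 0: [q0]000111 (head at position 0)
Step 1: δ(q0, 0) = (q0, 0, R)  ⊢  0[q0]00111 (head at position 1)
Step 2: δ(q0, 0) = (q0, 0, R)  ⊢  00[q0]0111 (head at position 2)
Step 3: δ(q0, 0) = (q0, 0, R)  ⊢  000[q0]111 (head at position 3)
Step 4: δ(q0, 1) = (q0, 1, R)  ⊢  0001[q0]11 (head at position 4)
Step 5: δ(q0, 1) = (q0, 1, R)  ⊢  00011[q0]1 (head at position 5)
Step 6: δ(q0, 1) = (q0, 1, R)  ⊢  000111[q0]□ (head at position 6)
Step 7: δ(q0, □) = (q1, □, L)  ⊢  00011[q1]1□ (head at position 5)
Head position after 7 steps: 5

Final answer: Position 5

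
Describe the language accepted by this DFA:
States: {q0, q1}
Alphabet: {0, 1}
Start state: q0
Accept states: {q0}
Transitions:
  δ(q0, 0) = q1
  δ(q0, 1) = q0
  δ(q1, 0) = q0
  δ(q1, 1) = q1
Analyzing the DFA structure:
Start state: q0
Accept states: {q0}
Interpreting what each state remembers (checking against the transitions):
  q0: an even number of 0s has been read so far
  q1: an odd number of 0s has been read so far
  δ(q0, 0): in q0 (an even number of 0s has been read so far), after reading 0 we have: an odd number of 0s has been read so far → q1
  δ(q0, 1): in q0 (an even number of 0s has been read so far), after reading 1 we have: an even number of 0s has been read so far → q0
  δ(q1, 0): in q1 (an odd number of 0s has been read so far), after reading 0 we have: an even number of 0s has been read so far → q0
  δ(q1, 1): in q1 (an odd number of 0s has been read so far), after reading 1 we have: an odd number of 0s has been read so far → q1
A string is accepted iff it ends in {q0}, i.e. an even number of 0s has been read so far.
Language: All binary strings with an even number of 0s

Final answer: All binary strings with an even number of 0s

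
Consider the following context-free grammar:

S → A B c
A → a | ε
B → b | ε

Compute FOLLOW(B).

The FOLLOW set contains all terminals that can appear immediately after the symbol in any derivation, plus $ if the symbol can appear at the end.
B occurs in S → A B c, immediately followed by the terminal c. So FOLLOW(B) = {c}.

Final answer: {c}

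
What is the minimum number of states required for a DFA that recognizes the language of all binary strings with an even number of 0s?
Language: binary strings with an even number of 0s
Lower bound (Myhill–Nerode): the prefixes ε, 0 are pairwise distinguishable:
  ε vs 0: suffix ε distinguishes them (ε has zero 0s (accepted), 0 has one 0 (rejected))
So any DFA needs at least 2 states.
Upper bound: a DFA with 2 states exists (one state per class above).
Minimum states: 2

Final answer: 2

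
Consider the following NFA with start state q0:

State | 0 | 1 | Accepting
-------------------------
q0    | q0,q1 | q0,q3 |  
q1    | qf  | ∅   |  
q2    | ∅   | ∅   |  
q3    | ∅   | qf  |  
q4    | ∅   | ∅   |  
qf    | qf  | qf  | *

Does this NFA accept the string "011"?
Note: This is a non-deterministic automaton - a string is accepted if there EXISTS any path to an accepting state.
Track the set of states the NFA could be in: start {q0}
Read '0': {q0} → {q0, q1}
Read '1': {q0, q1} → {q0, q3}
Read '1': {q0, q3} → {q0, q3, qf}
Final set {q0, q3, qf} contains accepting state(s) {qf} → accepted.

Final answer: Yes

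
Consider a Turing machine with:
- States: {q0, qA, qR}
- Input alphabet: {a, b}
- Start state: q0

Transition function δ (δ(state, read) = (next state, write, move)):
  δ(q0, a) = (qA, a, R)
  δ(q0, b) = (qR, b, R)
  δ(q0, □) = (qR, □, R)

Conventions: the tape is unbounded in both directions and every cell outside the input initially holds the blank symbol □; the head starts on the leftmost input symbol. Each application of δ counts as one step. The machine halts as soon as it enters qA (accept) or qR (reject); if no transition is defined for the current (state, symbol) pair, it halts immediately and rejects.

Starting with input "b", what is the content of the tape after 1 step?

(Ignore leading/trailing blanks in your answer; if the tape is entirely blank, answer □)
Step 0: [q0]b (head at position 0)
Step 1: δ(q0, b) = (qR, b, R)  ⊢  b[qR]□ (head at position 1)
Tape after 1 step (ignoring surrounding blanks): b

Final answer: Tape: b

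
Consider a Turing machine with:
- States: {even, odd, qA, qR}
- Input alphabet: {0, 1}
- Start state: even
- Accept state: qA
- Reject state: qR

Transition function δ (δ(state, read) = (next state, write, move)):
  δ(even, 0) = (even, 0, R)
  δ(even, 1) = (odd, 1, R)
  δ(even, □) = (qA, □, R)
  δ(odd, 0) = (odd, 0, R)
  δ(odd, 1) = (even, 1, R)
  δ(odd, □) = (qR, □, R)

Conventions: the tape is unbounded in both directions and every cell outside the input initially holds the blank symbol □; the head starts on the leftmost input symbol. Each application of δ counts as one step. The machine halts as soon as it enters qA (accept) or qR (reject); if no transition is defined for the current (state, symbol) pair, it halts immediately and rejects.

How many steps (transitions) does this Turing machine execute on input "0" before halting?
Step 0: [even]0 (head at position 0)
Step 1: δ(even, 0) = (even, 0, R)  ⊢  0[even]□ (head at position 1)
Step 2: δ(even, □) = (qA, □, R)  ⊢  0□[qA]□ (head at position 2)
The machine is in qA, so it halts and accepts.
Number of transitions executed: 2.

Final answer: 2 steps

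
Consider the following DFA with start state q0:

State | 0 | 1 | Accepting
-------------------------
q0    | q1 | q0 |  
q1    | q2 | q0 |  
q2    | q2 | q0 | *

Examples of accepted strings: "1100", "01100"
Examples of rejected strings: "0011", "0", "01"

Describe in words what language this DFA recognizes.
binary strings ending with '00'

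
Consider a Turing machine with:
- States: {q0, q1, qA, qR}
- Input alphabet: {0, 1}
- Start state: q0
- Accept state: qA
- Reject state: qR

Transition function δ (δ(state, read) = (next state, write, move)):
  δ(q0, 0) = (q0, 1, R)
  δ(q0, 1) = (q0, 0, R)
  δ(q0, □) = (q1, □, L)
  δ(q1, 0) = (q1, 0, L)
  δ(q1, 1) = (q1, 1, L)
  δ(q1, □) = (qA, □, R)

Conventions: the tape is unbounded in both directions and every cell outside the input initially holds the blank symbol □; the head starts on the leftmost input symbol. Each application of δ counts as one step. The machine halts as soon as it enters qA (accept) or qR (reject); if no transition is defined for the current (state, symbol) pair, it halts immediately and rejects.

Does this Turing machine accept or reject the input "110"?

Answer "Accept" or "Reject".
Step 0: [q0]110 (head at position 0)
Step 1: δ(q0, 1) = (q0, 0, R)  ⊢  0[q0]10 (head at position 1)
Step 2: δ(q0, 1) = (q0, 0, R)  ⊢  00[q0]0 (head at position 2)
Step 3: δ(q0, 0) = (q0, 1, R)  ⊢  001[q0]□ (head at position 3)
Step 4: δ(q0, □) = (q1, □, L)  ⊢  00[q1]1□ (head at position 2)
Step 5: δ(q1, 1) = (q1, 1, L)  ⊢  0[q1]01□ (head at position 1)
Step 6: δ(q1, 0) = (q1, 0, L)  ⊢  [q1]001□ (head at position 0)
Step 7: δ(q1, 0) = (q1, 0, L)  ⊢  [q1]□001□ (head at position -1)
Step 8: δ(q1, □) = (qA, □, R)  ⊢  □[qA]001□ (head at position 0)
The machine is in qA, so it halts and accepts.

Final answer: Accept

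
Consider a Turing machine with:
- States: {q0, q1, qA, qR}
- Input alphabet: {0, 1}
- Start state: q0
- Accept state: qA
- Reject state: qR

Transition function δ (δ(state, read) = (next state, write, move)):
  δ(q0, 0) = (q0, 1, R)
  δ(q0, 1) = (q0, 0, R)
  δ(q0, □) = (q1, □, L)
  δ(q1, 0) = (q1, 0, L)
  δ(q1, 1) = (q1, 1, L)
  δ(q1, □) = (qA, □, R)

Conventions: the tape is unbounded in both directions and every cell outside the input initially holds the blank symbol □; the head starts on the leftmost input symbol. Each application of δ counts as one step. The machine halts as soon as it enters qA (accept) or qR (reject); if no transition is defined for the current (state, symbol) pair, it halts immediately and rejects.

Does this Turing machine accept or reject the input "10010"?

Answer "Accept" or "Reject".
Step 0: [q0]10010 (head at position 0)
Step 1: δ(q0, 1) = (q0, 0, R)  ⊢  0[q0]0010 (head at position 1)
Step 2: δ(q0, 0) = (q0, 1, R)  ⊢  01[q0]010 (head at position 2)
Step 3: δ(q0, 0) = (q0, 1, R)  ⊢  011[q0]10 (head at position 3)
Step 4: δ(q0, 1) = (q0, 0, R)  ⊢  0110[q0]0 (head at position 4)
Step 5: δ(q0, 0) = (q0, 1, R)  ⊢  01101[q0]□ (head at position 5)
Step 6: δ(q0, □) = (q1, □, L)  ⊢  0110[q1]1□ (head at position 4)
Step 7: δ(q1, 1) = (q1, 1, L)  ⊢  011[q1]01□ (head at position 3)
Step 8: δ(q1, 0) = (q1, 0, L)  ⊢  01[q1]101□ (head at position 2)
Step 9: δ(q1, 1) = (q1, 1, L)  ⊢  0[q1]1101□ (head at position 1)
Step 10: δ(q1, 1) = (q1, 1, L)  ⊢  [q1]01101□ (head at position 0)
Step 11: δ(q1, 0) = (q1, 0, L)  ⊢  [q1]□01101□ (head at position -1)
Step 12: δ(q1, □) = (qA, □, R)  ⊢  □[qA]01101□ (head at position 0)
The machine is in qA, so it halts and accepts.

Final answer: Accept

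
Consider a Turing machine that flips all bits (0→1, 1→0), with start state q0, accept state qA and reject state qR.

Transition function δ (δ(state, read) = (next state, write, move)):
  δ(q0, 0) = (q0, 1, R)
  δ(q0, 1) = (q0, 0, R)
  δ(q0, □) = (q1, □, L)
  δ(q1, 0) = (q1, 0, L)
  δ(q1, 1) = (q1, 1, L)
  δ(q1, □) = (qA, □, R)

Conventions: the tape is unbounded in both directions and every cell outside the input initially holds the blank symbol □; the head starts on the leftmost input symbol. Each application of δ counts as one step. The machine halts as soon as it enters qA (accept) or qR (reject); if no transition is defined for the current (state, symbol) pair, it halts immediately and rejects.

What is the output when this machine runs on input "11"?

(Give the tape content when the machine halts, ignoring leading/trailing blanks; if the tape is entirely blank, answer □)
Step 0: [q0]11 (head at position 0)
Step 1: δ(q0, 1) = (q0, 0, R)  ⊢  0[q0]1 (head at position 1)
Step 2: δ(q0, 1) = (q0, 0, R)  ⊢  00[q0]□ (head at position 2)
Step 3: δ(q0, □) = (q1, □, L)  ⊢  0[q1]0□ (head at position 1)
Step 4: δ(q1, 0) = (q1, 0, L)  ⊢  [q1]00□ (head at position 0)
Step 5: δ(q1, 0) = (q1, 0, L)  ⊢  [q1]□00□ (head at position -1)
Step 6: δ(q1, □) = (qA, □, R)  ⊢  □[qA]00□ (head at position 0)
The machine is in qA, so it halts and accepts.
Tape content when halted (ignoring surrounding blanks): 00

Final answer: Output: 00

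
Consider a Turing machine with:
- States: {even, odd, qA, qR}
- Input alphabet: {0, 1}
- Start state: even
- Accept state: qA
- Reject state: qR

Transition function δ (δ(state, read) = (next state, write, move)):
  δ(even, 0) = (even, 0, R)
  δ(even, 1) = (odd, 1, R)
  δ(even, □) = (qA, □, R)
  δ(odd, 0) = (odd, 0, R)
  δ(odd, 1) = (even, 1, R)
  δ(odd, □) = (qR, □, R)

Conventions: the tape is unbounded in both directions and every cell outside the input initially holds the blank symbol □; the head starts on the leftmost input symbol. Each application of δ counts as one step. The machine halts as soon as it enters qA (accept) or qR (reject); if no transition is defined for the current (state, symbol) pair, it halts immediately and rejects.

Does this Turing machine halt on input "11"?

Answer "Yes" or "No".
Step 0: [even]11 (head at position 0)
Step 1: δ(even, 1) = (odd, 1, R)  ⊢  1[odd]1 (head at position 1)
Step 2: δ(odd, 1) = (even, 1, R)  ⊢  11[even]□ (head at position 2)
Step 3: δ(even, □) = (qA, □, R)  ⊢  11□[qA]□ (head at position 3)
The machine is in qA, so it halts and accepts.
It halts after 3 steps.

Final answer: Yes - halts after 3 steps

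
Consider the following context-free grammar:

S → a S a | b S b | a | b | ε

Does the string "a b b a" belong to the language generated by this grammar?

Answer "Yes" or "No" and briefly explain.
A derivation exists: S ⇒ a S a ⇒ a b S b a ⇒ a b b a (using S → a S a, S → b S b, then S → ε).

Final answer: Yes - a valid derivation exists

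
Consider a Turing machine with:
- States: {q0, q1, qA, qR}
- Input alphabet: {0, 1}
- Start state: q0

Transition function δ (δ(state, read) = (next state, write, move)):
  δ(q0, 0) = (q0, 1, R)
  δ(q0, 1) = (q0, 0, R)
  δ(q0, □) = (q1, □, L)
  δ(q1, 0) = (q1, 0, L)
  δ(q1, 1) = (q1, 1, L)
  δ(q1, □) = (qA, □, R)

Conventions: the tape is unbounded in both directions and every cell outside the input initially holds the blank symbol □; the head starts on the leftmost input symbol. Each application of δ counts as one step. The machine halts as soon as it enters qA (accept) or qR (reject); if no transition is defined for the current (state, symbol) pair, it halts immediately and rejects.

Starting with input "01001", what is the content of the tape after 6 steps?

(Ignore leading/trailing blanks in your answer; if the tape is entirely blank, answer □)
Step 0: [q0]01001 (head at position 0)
Step 1: δ(q0, 0) = (q0, 1, R)  ⊢  1[q0]1001 (head at position 1)
Step 2: δ(q0, 1) = (q0, 0, R)  ⊢  10[q0]001 (head at position 2)
Step 3: δ(q0, 0) = (q0, 1, R)  ⊢  101[q0]01 (head at position 3)
Step 4: δ(q0, 0) = (q0, 1, R)  ⊢  1011[q0]1 (head at position 4)
Step 5: δ(q0, 1) = (q0, 0, R)  ⊢  10110[q0]□ (head at position 5)
Step 6: δ(q0, □) = (q1, □, L)  ⊢  1011[q1]0□ (head at position 4)
Tape after 6 steps (ignoring surrounding blanks): 10110

Final answer: Tape: 10110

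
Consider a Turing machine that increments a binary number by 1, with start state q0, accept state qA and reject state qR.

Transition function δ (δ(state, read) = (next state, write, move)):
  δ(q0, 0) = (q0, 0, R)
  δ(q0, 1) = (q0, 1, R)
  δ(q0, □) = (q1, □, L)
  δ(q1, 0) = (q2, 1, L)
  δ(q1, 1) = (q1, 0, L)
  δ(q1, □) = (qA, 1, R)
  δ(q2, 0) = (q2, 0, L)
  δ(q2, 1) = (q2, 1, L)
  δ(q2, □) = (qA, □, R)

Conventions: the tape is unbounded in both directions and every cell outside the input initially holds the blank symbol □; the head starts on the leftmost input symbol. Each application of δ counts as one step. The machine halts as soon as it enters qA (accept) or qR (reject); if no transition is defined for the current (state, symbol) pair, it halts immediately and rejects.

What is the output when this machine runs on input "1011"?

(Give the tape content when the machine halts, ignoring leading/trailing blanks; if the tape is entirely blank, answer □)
Step 0: [q0]1011 (head at position 0)
Step 1: δ(q0, 1) = (q0, 1, R)  ⊢  1[q0]011 (head at position 1)
Step 2: δ(q0, 0) = (q0, 0, R)  ⊢  10[q0]11 (head at position 2)
Step 3: δ(q0, 1) = (q0, 1, R)  ⊢  101[q0]1 (head at position 3)
Step 4: δ(q0, 1) = (q0, 1, R)  ⊢  1011[q0]□ (head at position 4)
Step 5: δ(q0, □) = (q1, □, L)  ⊢  101[q1]1□ (head at position 3)
Step 6: δ(q1, 1) = (q1, 0, L)  ⊢  10[q1]10□ (head at position 2)
Step 7: δ(q1, 1) = (q1, 0, L)  ⊢  1[q1]000□ (head at position 1)
Step 8: δ(q1, 0) = (q2, 1, L)  ⊢  [q2]1100□ (head at position 0)
Step 9: δ(q2, 1) = (q2, 1, L)  ⊢  [q2]□1100□ (head at position -1)
Step 10: δ(q2, □) = (qA, □, R)  ⊢  □[qA]1100□ (head at position 0)
The machine is in qA, so it halts and accepts.
Tape content when halted (ignoring surrounding blanks): 1100

Final answer: Output: 1100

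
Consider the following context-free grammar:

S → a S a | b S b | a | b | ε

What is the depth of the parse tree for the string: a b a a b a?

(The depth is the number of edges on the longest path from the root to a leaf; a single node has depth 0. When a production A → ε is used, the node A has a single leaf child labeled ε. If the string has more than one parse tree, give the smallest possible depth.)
The string has even length 6, so its (unique) parse tree peels off matching outer symbols: S → a S a, S → b S b, S → a S a, and finally S → ε for the empty middle.
The S nodes are at depths 0..3; the ε leaf under the innermost S is at depth 4 (terminal leaves are at depths 1..3).
Depth = 4.

Final answer: 4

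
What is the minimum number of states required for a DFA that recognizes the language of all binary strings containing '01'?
Language: binary strings containing '01'
Lower bound (Myhill–Nerode): the prefixes ε, 0, 01 are pairwise distinguishable:
  ε vs 01: suffix ε distinguishes them (ε is rejected, 01 is accepted)
  0 vs 01: suffix ε distinguishes them (0 is rejected, 01 is accepted)
  ε vs 0: suffix 1 distinguishes them (ε·1 = 1 is rejected, 0·1 = 01 is accepted)
So any DFA needs at least 3 states.
Upper bound: a DFA with 3 states exists (one state per class above: 'no progress', 'last symbol 0', and 'seen 01' (accepting sink)).
Minimum states: 3

Final answer: 3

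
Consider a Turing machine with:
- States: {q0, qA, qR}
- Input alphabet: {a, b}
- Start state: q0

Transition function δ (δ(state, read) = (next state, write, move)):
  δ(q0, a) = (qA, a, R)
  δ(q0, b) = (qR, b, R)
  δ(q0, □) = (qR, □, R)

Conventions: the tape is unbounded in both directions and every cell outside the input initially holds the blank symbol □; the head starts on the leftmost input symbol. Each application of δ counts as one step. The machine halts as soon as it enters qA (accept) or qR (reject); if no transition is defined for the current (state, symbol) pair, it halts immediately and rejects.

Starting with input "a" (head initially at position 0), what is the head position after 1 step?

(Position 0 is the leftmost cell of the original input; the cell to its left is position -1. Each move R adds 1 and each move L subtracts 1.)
Step 0: [q0]a (head at position 0)
Step 1: δ(q0, a) = (qA, a, R)  ⊢  a[qA]□ (head at position 1)
Head position after 1 step: 1

Final answer: Position 1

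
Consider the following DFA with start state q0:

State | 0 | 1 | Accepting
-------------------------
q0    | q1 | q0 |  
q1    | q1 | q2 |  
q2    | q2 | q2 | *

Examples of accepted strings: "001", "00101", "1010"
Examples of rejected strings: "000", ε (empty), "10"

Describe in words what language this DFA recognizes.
binary strings containing '01' as a substring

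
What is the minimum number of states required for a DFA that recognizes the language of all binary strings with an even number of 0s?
Language: binary strings with an even number of 0s
Lower bound (Myhill–Nerode): the prefixes ε, 0 are pairwise distinguishable:
  ε vs 0: suffix ε distinguishes them (ε has zero 0s (accepted), 0 has one 0 (rejected))
So any DFA needs at least 2 states.
Upper bound: a DFA with 2 states exists (one state per class above).
Minimum states: 2

Final answer: 2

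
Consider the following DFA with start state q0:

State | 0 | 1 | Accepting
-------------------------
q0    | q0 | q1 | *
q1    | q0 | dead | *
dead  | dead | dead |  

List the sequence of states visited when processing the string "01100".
q0 → q0 → q1 → dead → dead → dead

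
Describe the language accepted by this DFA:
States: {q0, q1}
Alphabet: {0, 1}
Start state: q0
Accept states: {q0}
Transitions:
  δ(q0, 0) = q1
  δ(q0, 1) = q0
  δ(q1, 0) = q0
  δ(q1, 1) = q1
Analyzing the DFA structure:
Start state: q0
Accept states: {q0}
Interpreting what each state remembers (checking against the transitions):
  q0: an even number of 0s has been read so far
  q1: an odd number of 0s has been read so far
  δ(q0, 0): in q0 (an even number of 0s has been read so far), after reading 0 we have: an odd number of 0s has been read so far → q1
  δ(q0, 1): in q0 (an even number of 0s has been read so far), after reading 1 we have: an even number of 0s has been read so far → q0
  δ(q1, 0): in q1 (an odd number of 0s has been read so far), after reading 0 we have: an even number of 0s has been read so far → q0
  δ(q1, 1): in q1 (an odd number of 0s has been read so far), after reading 1 we have: an odd number of 0s has been read so far → q1
A string is accepted iff it ends in {q0}, i.e. an even number of 0s has been read so far.
Language: All binary strings with an even number of 0s

Final answer: All binary strings with an even number of 0s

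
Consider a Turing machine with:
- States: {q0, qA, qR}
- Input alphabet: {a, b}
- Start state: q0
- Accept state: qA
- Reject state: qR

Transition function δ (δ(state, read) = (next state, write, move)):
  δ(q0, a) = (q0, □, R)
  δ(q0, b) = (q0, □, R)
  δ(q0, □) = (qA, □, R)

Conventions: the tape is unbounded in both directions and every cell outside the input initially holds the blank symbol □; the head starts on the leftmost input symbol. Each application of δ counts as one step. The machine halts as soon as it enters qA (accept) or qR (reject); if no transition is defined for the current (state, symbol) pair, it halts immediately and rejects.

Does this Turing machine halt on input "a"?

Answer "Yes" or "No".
Step 0: [q0]a (head at position 0)
Step 1: δ(q0, a) = (q0, □, R)  ⊢  □[q0]□ (head at position 1)
Step 2: δ(q0, □) = (qA, □, R)  ⊢  □□[qA]□ (head at position 2)
The machine is in qA, so it halts and accepts.
It halts after 2 steps.

Final answer: Yes - halts after 2 steps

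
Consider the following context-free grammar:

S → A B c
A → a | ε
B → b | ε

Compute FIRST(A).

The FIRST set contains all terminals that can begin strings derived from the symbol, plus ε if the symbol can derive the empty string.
A → a contributes a; A → ε makes A nullable, contributing ε. FIRST(A) = {a, ε}.

Final answer: {a, ε}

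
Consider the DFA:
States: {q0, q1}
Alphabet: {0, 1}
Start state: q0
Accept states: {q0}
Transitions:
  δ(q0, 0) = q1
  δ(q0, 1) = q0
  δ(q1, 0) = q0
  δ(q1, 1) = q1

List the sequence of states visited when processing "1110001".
Starting at q0
Read '1': q0 -> q0
Read '1': q0 -> q0
Read '1': q0 -> q0
Read '0': q0 -> q1
Read '0': q1 -> q0
Read '0': q0 -> q1
Read '1': q1 -> q1

Final answer: q0 -> q0 -> q0 -> q0 -> q1 -> q0 -> q1 -> q1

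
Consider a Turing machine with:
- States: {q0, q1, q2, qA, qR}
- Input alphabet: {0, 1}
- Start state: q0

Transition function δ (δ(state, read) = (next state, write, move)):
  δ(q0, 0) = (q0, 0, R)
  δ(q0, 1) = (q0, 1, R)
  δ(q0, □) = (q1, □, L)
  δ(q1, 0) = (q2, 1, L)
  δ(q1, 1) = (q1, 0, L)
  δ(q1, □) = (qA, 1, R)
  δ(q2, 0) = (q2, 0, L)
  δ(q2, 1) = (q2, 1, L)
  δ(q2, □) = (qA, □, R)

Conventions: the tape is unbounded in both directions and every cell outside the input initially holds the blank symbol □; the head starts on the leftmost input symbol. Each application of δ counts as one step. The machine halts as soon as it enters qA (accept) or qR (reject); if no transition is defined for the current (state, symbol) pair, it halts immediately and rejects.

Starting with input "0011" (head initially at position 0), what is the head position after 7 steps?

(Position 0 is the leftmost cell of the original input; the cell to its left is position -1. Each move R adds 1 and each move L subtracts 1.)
Step 0: [q0]0011 (head at position 0)
Step 1: δ(q0, 0) = (q0, 0, R)  ⊢  0[q0]011 (head at position 1)
Step 2: δ(q0, 0) = (q0, 0, R)  ⊢  00[q0]11 (head at position 2)
Step 3: δ(q0, 1) = (q0, 1, R)  ⊢  001[q0]1 (head at position 3)
Step 4: δ(q0, 1) = (q0, 1, R)  ⊢  0011[q0]□ (head at position 4)
Step 5: δ(q0, □) = (q1, □, L)  ⊢  001[q1]1□ (head at position 3)
Step 6: δ(q1, 1) = (q1, 0, L)  ⊢  00[q1]10□ (head at position 2)
Step 7: δ(q1, 1) = (q1, 0, L)  ⊢  0[q1]000□ (head at position 1)
Head position after 7 steps: 1

Final answer: Position 1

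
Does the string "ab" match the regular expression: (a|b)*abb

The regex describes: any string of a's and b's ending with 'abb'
No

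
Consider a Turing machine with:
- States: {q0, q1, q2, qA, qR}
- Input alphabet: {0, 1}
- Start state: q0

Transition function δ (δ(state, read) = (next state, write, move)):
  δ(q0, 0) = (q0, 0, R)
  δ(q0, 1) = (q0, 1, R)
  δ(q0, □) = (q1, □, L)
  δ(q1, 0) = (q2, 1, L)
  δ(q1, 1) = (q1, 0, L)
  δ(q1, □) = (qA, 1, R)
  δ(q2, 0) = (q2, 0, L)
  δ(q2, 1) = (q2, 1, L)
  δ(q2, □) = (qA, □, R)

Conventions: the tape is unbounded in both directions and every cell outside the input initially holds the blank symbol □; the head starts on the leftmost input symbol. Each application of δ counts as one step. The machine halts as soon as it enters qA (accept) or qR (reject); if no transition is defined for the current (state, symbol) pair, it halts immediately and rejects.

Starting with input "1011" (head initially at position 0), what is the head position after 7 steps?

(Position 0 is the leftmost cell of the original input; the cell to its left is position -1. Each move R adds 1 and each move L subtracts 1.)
Step 0: [q0]1011 (head at position 0)
Step 1: δ(q0, 1) = (q0, 1, R)  ⊢  1[q0]011 (head at position 1)
Step 2: δ(q0, 0) = (q0, 0, R)  ⊢  10[q0]11 (head at position 2)
Step 3: δ(q0, 1) = (q0, 1, R)  ⊢  101[q0]1 (head at position 3)
Step 4: δ(q0, 1) = (q0, 1, R)  ⊢  1011[q0]□ (head at position 4)
Step 5: δ(q0, □) = (q1, □, L)  ⊢  101[q1]1□ (head at position 3)
Step 6: δ(q1, 1) = (q1, 0, L)  ⊢  10[q1]10□ (head at position 2)
Step 7: δ(q1, 1) = (q1, 0, L)  ⊢  1[q1]000□ (head at position 1)
Head position after 7 steps: 1

Final answer: Position 1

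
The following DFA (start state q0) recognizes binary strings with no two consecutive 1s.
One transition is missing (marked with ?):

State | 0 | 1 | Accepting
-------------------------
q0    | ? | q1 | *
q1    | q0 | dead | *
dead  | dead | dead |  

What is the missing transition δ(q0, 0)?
q0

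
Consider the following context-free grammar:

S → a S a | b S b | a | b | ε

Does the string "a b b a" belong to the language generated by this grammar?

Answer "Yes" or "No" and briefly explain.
A derivation exists: S ⇒ a S a ⇒ a b S b a ⇒ a b b a (using S → a S a, S → b S b, then S → ε).

Final answer: Yes - a valid derivation exists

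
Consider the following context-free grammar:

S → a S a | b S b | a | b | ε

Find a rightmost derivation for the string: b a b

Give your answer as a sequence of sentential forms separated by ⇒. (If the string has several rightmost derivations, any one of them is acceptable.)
Start with S.
Step 1: the rightmost non-terminal is S; apply S → b S b:  b S b
Step 2: the rightmost non-terminal is S; apply S → a:  b a b

Final answer: S ⇒ b S b ⇒ b a b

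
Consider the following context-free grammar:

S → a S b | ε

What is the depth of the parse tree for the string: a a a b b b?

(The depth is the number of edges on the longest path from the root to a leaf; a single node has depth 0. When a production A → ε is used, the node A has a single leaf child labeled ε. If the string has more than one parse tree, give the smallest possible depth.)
The only parse tree applies S → a S b 3 times (once per matching a…b pair) and then S → ε.
The S nodes sit at depths 0, 1, …, 3; the innermost S (depth 3) has the single child ε at depth 4.
The terminal leaves a, b are at depths 1..3, so the longest root-to-leaf path is S → S → … → S → ε with 4 edges.
Depth = 4.

Final answer: 4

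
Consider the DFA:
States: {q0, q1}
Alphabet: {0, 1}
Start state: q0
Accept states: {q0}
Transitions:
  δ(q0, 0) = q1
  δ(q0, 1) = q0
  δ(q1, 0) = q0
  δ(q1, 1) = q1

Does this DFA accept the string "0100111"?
Processing string "0100111":
  q0 --0--> q1
  q1 --1--> q1
  q1 --0--> q0
  q0 --0--> q1
  q1 --1--> q1
  q1 --1--> q1
  q1 --1--> q1
Final state: q1
Accept states: {q0}
q1 is not an accept state, so the string is rejected.

Final answer: No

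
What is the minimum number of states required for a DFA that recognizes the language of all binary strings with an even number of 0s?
Language: binary strings with an even number of 0s
Lower bound (Myhill–Nerode): the prefixes ε, 0 are pairwise distinguishable:
  ε vs 0: suffix ε distinguishes them (ε has zero 0s (accepted), 0 has one 0 (rejected))
So any DFA needs at least 2 states.
Upper bound: a DFA with 2 states exists (one state per class above).
Minimum states: 2

Final answer: 2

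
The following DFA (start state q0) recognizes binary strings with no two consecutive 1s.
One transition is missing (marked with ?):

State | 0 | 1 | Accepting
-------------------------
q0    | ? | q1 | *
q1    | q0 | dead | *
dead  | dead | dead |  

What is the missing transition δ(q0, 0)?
q0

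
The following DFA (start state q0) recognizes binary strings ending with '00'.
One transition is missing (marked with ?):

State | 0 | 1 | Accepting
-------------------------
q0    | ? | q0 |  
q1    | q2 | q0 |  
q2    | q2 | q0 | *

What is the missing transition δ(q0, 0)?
q1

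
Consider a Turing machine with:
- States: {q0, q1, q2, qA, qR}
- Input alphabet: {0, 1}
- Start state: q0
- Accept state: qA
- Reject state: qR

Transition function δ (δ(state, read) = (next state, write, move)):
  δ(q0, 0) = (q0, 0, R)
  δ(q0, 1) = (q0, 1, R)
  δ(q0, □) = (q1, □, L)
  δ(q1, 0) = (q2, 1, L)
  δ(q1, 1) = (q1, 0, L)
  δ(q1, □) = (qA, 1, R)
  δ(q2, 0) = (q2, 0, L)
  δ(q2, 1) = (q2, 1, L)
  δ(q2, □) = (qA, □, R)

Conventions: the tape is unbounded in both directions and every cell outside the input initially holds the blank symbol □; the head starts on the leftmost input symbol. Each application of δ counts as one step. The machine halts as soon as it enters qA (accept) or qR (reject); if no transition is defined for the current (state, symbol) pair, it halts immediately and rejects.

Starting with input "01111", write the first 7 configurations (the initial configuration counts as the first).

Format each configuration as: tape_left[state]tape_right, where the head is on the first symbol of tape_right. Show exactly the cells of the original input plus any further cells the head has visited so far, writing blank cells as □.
Step 0: [q0]01111 (head at position 0)
Step 1: δ(q0, 0) = (q0, 0, R)  ⊢  0[q0]1111 (head at position 1)
Step 2: δ(q0, 1) = (q0, 1, R)  ⊢  01[q0]111 (head at position 2)
Step 3: δ(q0, 1) = (q0, 1, R)  ⊢  011[q0]11 (head at position 3)
Step 4: δ(q0, 1) = (q0, 1, R)  ⊢  0111[q0]1 (head at position 4)
Step 5: δ(q0, 1) = (q0, 1, R)  ⊢  01111[q0]□ (head at position 5)
Step 6: δ(q0, □) = (q1, □, L)  ⊢  0111[q1]1□ (head at position 4)

Final answer: [q0]01111 ⊢ 0[q0]1111 ⊢ 01[q0]111 ⊢ 011[q0]11 ⊢ 0111[q0]1 ⊢ 01111[q0]□ ⊢ 0111[q1]1□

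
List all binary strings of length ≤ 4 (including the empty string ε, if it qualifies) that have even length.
Checking every binary string of length 0 to 4:
  Length 0: accepted: ε | rejected: (none)
  Length 1: accepted: (none) | rejected: 0, 1
  Length 2: accepted: 00, 01, 10, 11 | rejected: (none)
  Length 3: accepted: (none) | rejected: 000, 001, 010, 011, 100, 101, 110, 111
  Length 4: accepted: 0000, 0001, 0010, 0011, 0100, 0101, 0110, 0111, 1000, 1001, 1010, 1011, 1100, 1101, 1110, 1111 | rejected: (none)
Total: 21 string(s).

Final answer: ε, 00, 01, 10, 11, 0000, 0001, 0010, 0011, 0100, 0101, 0110, 0111, 1000, 1001, 1010, 1011, 1100, 1101, 1110, 1111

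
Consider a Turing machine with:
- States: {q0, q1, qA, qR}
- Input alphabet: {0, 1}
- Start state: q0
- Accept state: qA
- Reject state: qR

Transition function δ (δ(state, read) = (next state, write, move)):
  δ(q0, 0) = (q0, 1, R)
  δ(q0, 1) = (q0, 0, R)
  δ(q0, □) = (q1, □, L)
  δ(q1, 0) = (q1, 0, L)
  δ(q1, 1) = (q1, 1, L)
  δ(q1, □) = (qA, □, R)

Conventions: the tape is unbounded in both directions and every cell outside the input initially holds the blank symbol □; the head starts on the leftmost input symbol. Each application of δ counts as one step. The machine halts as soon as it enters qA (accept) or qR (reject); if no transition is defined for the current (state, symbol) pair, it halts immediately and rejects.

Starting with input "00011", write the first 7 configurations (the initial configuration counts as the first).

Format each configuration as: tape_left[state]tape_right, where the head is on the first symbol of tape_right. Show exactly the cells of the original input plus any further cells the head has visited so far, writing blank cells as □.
Step 0: [q0]00011 (head at position 0)
Step 1: δ(q0, 0) = (q0, 1, R)  ⊢  1[q0]0011 (head at position 1)
Step 2: δ(q0, 0) = (q0, 1, R)  ⊢  11[q0]011 (head at position 2)
Step 3: δ(q0, 0) = (q0, 1, R)  ⊢  111[q0]11 (head at position 3)
Step 4: δ(q0, 1) = (q0, 0, R)  ⊢  1110[q0]1 (head at position 4)
Step 5: δ(q0, 1) = (q0, 0, R)  ⊢  11100[q0]□ (head at position 5)
Step 6: δ(q0, □) = (q1, □, L)  ⊢  1110[q1]0□ (head at position 4)

Final answer: [q0]00011 ⊢ 1[q0]0011 ⊢ 11[q0]011 ⊢ 111[q0]11 ⊢ 1110[q0]1 ⊢ 11100[q0]□ ⊢ 1110[q1]0□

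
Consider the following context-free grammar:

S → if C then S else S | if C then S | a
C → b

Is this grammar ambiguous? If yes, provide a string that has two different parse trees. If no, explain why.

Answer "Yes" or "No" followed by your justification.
The 'dangling else' can attach to either if. Two leftmost derivations of  if b then if b then a else a:
  (1) S ⇒ if C then S else S ⇒ if b then S else S ⇒ if b then if C then S else S ⇒ if b then if b then S else S ⇒ if b then if b then a else S ⇒ if b then if b then a else a   (else belongs to the outer if)
  (2) S ⇒ if C then S ⇒ if b then S ⇒ if b then if C then S else S ⇒ if b then if b then S else S ⇒ if b then if b then a else S ⇒ if b then if b then a else a   (else belongs to the inner if)
Two distinct parse trees for the same string, so the grammar is ambiguous.

Final answer: Yes - the string 'if b then if b then a else a' has two distinct leftmost derivations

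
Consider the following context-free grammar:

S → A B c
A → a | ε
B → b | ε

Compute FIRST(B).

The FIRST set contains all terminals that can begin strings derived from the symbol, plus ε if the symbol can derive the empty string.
B → b contributes b; B → ε makes B nullable, contributing ε. FIRST(B) = {b, ε}.

Final answer: {b, ε}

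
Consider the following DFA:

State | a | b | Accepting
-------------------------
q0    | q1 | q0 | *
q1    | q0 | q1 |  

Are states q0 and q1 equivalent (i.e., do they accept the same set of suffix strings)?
Try the suffix ε (the empty string).
From q0: q0 — accepting.
From q1: q1 — not accepting.
The two states disagree on this suffix, so they are not equivalent.

Final answer: No. Distinguishing string: ε (the empty string) - accepted from q0 but not from q1.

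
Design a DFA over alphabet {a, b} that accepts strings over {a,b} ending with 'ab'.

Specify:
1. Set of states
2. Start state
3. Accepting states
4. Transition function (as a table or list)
One valid DFA (any DFA recognizing the same language is acceptable):
States: {q0, q1, q2}
Start: q0
Accepting: {q2}
Transitions (accepting states marked with *):
State | a | b | Accepting
-------------------------
q0    | q1 | q0 |  
q1    | q1 | q2 |  
q2    | q1 | q0 | *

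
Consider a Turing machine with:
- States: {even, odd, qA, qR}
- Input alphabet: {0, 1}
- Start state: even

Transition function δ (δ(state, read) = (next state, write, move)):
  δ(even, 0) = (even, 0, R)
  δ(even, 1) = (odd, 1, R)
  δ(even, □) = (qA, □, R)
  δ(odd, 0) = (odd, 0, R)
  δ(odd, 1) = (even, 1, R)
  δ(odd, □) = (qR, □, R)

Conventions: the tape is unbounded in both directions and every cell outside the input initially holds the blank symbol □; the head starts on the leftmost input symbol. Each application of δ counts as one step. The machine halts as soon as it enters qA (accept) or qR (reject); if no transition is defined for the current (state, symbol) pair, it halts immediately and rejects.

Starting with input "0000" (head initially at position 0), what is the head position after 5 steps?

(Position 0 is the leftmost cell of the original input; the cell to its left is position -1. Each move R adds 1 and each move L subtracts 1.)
Step 0: [even]0000 (head at position 0)
Step 1: δ(even, 0) = (even, 0, R)  ⊢  0[even]000 (head at position 1)
Step 2: δ(even, 0) = (even, 0, R)  ⊢  00[even]00 (head at position 2)
Step 3: δ(even, 0) = (even, 0, R)  ⊢  000[even]0 (head at position 3)
Step 4: δ(even, 0) = (even, 0, R)  ⊢  0000[even]□ (head at position 4)
Step 5: δ(even, □) = (qA, □, R)  ⊢  0000□[qA]□ (head at position 5)
Head position after 5 steps: 5

Final answer: Position 5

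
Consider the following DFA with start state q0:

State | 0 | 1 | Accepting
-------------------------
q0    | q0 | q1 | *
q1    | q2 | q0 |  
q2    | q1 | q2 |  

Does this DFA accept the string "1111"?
Start in q0.
Read '1': q0 → q1
Read '1': q1 → q0
Read '1': q0 → q1
Read '1': q1 → q0
Final state q0 is accepting, so the string is accepted.

Final answer: Yes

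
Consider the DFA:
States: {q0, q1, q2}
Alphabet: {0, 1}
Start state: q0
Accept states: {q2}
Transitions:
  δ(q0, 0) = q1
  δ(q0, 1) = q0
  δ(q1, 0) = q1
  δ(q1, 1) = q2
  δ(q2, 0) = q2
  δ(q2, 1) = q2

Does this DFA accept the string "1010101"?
Processing string "1010101":
  q0 --1--> q0
  q0 --0--> q1
  q1 --1--> q2
  q2 --0--> q2
  q2 --1--> q2
  q2 --0--> q2
  q2 --1--> q2
Final state: q2
Accept states: {q2}
q2 is an accept state, so the string is accepted.

Final answer: Yes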